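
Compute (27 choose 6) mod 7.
1

Using Lucas' theorem:
Write n=27 and k=6 in base 7:
n in base 7: [3, 6]
k in base 7: [0, 6]
C(27,6) mod 7 = ∏ C(n_i, k_i) mod 7
Digit binomials (mod 7): C(3,0) = 1; C(6,6) = 1
Product: 1 × 1 = 1 ≡ 1 (mod 7)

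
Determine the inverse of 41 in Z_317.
116

gcd(41, 317) = 1, so the inverse exists.
Extended Euclidean algorithm on (317, 41):
317 = 7 × 41 + 30  ⟹  30 = (1)·317 + (-7)·41
41 = 1 × 30 + 11  ⟹  11 = (-1)·317 + (8)·41
30 = 2 × 11 + 8  ⟹  8 = (3)·317 + (-23)·41
11 = 1 × 8 + 3  ⟹  3 = (-4)·317 + (31)·41
8 = 2 × 3 + 2  ⟹  2 = (11)·317 + (-85)·41
3 = 1 × 2 + 1  ⟹  1 = (-15)·317 + (116)·41
So (116)·41 ≡ 1 (mod 317), i.e. 41^(-1) ≡ 116 (mod 317).
Check: 41 × 116 = 4756 ≡ 1 (mod 317)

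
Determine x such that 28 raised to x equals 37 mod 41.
32

Baby-step giant-step with step n = ⌈√41⌉ = 7.
Baby steps 28^j mod 41 (j:value) for j=0..6: 0:1, 1:28, 2:5, 3:17, 4:25, 5:3, 6:2.
Giant-step multiplier: 28^(-7) ≡ 28^(40-7) = 28^33 ≡ 11 (mod 41).
Giant steps γ_i = 37·11^i mod 41: γ_0=37, γ_1=38, γ_2=8, γ_3=6, γ_4=25 (in table at j=4).
x = i·n + j = 4·7 + 4 = 32.
Check: 28^32 ≡ 37 (mod 41).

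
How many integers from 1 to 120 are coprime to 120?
32

120 = 2^3 × 3 × 5
φ(n) = n × ∏(1 - 1/p) for each prime p dividing n
φ(120) = 120 × (1 - 1/2) × (1 - 1/3) × (1 - 1/5) = 32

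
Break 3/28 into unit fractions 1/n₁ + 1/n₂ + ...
1/10 + 1/140

Greedy algorithm:
3/28: ceiling(28/3) = 10, use 1/10
1/140: ceiling(140/1) = 140, use 1/140
Result: 3/28 = 1/10 + 1/140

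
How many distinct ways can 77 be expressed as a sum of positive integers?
10619863

p(n) counts ways to write n as a sum of positive integers (order ignored).
Euler's pentagonal recurrence: p(k) = p(k-1) + p(k-2) - p(k-5) - p(k-7) + p(k-12) + p(k-15) - ... (offsets j(3j∓1)/2, signs ++--, p(0)=1, p(<0)=0).
DP table for k = 0..76: p(0)=1, p(1)=1, p(2)=2, p(3)=3, p(4)=5, p(5)=7, p(6)=11, p(7)=15, p(8)=22, p(9)=30, p(10)=42, p(11)=56, p(12)=77, p(13)=101, p(14)=135, p(15)=176, p(16)=231, p(17)=297, p(18)=385, p(19)=490, p(20)=627, p(21)=792, p(22)=1002, p(23)=1255, p(24)=1575, p(25)=1958, p(26)=2436, p(27)=3010, p(28)=3718, p(29)=4565, p(30)=5604, p(31)=6842, p(32)=8349, p(33)=10143, p(34)=12310, p(35)=14883, p(36)=17977, p(37)=21637, p(38)=26015, p(39)=31185, p(40)=37338, p(41)=44583, p(42)=53174, p(43)=63261, p(44)=75175, p(45)=89134, p(46)=105558, p(47)=124754, p(48)=147273, p(49)=173525, p(50)=204226, p(51)=239943, p(52)=281589, p(53)=329931, p(54)=386155, p(55)=451276, p(56)=526823, p(57)=614154, p(58)=715220, p(59)=831820, p(60)=966467, p(61)=1121505, p(62)=1300156, p(63)=1505499, p(64)=1741630, p(65)=2012558, p(66)=2323520, p(67)=2679689, p(68)=3087735, p(69)=3554345, p(70)=4087968, p(71)=4697205, p(72)=5392783, p(73)=6185689, p(74)=7089500, p(75)=8118264, p(76)=9289091.
Final step: p(77) = p(76) + p(75) - p(72) - p(70) + p(65) + p(62) - p(55) - p(51) + p(42) + p(37) - p(26) - p(20) + p(7) + p(0)
= 9289091 + 8118264 - 5392783 - 4087968 + 2012558 + 1300156 - 451276 - 239943 + 53174 + 21637 - 2436 - 627 + 15 + 1
= 10619863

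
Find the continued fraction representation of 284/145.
[1; 1, 23, 6]

Euclidean algorithm steps:
284 = 1 × 145 + 139
145 = 1 × 139 + 6
139 = 23 × 6 + 1
6 = 6 × 1 + 0
Continued fraction: [1; 1, 23, 6]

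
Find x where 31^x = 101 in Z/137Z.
18

Baby-step giant-step with step n = ⌈√137⌉ = 12.
Baby steps 31^j mod 137 (j:value) for j=0..11: 0:1, 1:31, 2:2, 3:62, 4:4, 5:124, 6:8, 7:111, 8:16, 9:85, 10:32, 11:33.
Giant-step multiplier: 31^(-12) ≡ 31^(136-12) = 31^124 ≡ 15 (mod 137).
Giant steps γ_i = 101·15^i mod 137: γ_0=101, γ_1=8 (in table at j=6).
x = i·n + j = 1·12 + 6 = 18.
Check: 31^18 ≡ 101 (mod 137).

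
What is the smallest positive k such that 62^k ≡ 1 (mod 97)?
6

97 is prime, so ord(62) divides φ(97) = 96.
Divisors of 96: 1, 2, 3, 4, 6, 8, 12, 16, 24, 32, 48, 96.
Repeated squaring: 62^1 ≡ 62, 62^2 ≡ 61, 62^4 ≡ 35, 62^8 ≡ 61, 62^16 ≡ 35, 62^32 ≡ 61, 62^64 ≡ 35 (mod 97).
Test 62^d mod 97 for each divisor d in increasing order:
62^1 ≡ 62
62^2 ≡ 61
62^3 = 62^2·62^1 ≡ 96
62^4 ≡ 35
62^6 = 62^4·62^2 ≡ 1  ← first divisor giving 1
The order is 6.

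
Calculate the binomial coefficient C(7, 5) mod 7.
0

Using Lucas' theorem:
Write n=7 and k=5 in base 7:
n in base 7: [1, 0]
k in base 7: [0, 5]
C(7,5) mod 7 = ∏ C(n_i, k_i) mod 7
Digit binomials (mod 7): C(1,0) = 1; C(0,5) = 0 (k_i > n_i)
Product: 1 × 0 = 0 ≡ 0 (mod 7)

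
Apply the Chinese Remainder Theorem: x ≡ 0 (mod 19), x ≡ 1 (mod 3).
19

Using Chinese Remainder Theorem:
M = 19 × 3 = 57
M1 = 3, M2 = 19
y1 = 3^(-1) mod 19 = 13
y2 = 19^(-1) mod 3 = 1
x = (0×3×13 + 1×19×1) mod 57 = 19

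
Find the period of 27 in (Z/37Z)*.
6

37 is prime, so ord(27) divides φ(37) = 36.
Divisors of 36: 1, 2, 3, 4, 6, 9, 12, 18, 36.
Repeated squaring: 27^1 ≡ 27, 27^2 ≡ 26, 27^4 ≡ 10, 27^8 ≡ 26, 27^16 ≡ 10, 27^32 ≡ 26 (mod 37).
Test 27^d mod 37 for each divisor d in increasing order:
27^1 ≡ 27
27^2 ≡ 26
27^3 = 27^2·27^1 ≡ 36
27^4 ≡ 10
27^6 = 27^4·27^2 ≡ 1  ← first divisor giving 1
The order is 6.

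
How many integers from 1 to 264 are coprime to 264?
80

264 = 2^3 × 3 × 11
φ(n) = n × ∏(1 - 1/p) for each prime p dividing n
φ(264) = 264 × (1 - 1/2) × (1 - 1/3) × (1 - 1/11) = 80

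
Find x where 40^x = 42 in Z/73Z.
71

Baby-step giant-step with step n = ⌈√73⌉ = 9.
Baby steps 40^j mod 73 (j:value) for j=0..8: 0:1, 1:40, 2:67, 3:52, 4:36, 5:53, 6:3, 7:47, 8:55.
Giant-step multiplier: 40^(-9) ≡ 40^(72-9) = 40^63 ≡ 22 (mod 73).
Giant steps γ_i = 42·22^i mod 73: γ_0=42, γ_1=48, γ_2=34, γ_3=18, γ_4=31, γ_5=25, γ_6=39, γ_7=55 (in table at j=8).
x = i·n + j = 7·9 + 8 = 71.
Check: 40^71 ≡ 42 (mod 73).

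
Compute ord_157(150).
52

157 is prime, so ord(150) divides φ(157) = 156.
Divisors of 156: 1, 2, 3, 4, 6, 12, 13, 26, 39, 52, 78, 156.
Repeated squaring: 150^1 ≡ 150, 150^2 ≡ 49, 150^4 ≡ 46, 150^8 ≡ 75, 150^16 ≡ 130, 150^32 ≡ 101, 150^64 ≡ 153, 150^128 ≡ 16 (mod 157).
Test 150^d mod 157 for each divisor d in increasing order:
150^1 ≡ 150
150^2 ≡ 49
150^3 = 150^2·150^1 ≡ 128
150^4 ≡ 46
150^6 = 150^4·150^2 ≡ 56
150^12 = 150^8·150^4 ≡ 153
150^13 = 150^8·150^4·150^1 ≡ 28
150^26 = 150^16·150^8·150^2 ≡ 156
150^39 = 150^32·150^4·150^2·150^1 ≡ 129
150^52 = 150^32·150^16·150^4 ≡ 1  ← first divisor giving 1
The order is 52.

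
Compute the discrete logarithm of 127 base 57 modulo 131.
31

Baby-step giant-step with step n = ⌈√131⌉ = 12.
Baby steps 57^j mod 131 (j:value) for j=0..11: 0:1, 1:57, 2:105, 3:90, 4:21, 5:18, 6:109, 7:56, 8:48, 9:116, 10:62, 11:128.
Giant-step multiplier: 57^(-12) ≡ 57^(130-12) = 57^118 ≡ 36 (mod 131).
Giant steps γ_i = 127·36^i mod 131: γ_0=127, γ_1=118, γ_2=56 (in table at j=7).
x = i·n + j = 2·12 + 7 = 31.
Check: 57^31 ≡ 127 (mod 131).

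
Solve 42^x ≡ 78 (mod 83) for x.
14

Baby-step giant-step with step n = ⌈√83⌉ = 10.
Baby steps 42^j mod 83 (j:value) for j=0..9: 0:1, 1:42, 2:21, 3:52, 4:26, 5:13, 6:48, 7:24, 8:12, 9:6.
Giant-step multiplier: 42^(-10) ≡ 42^(82-10) = 42^72 ≡ 28 (mod 83).
Giant steps γ_i = 78·28^i mod 83: γ_0=78, γ_1=26 (in table at j=4).
x = i·n + j = 1·10 + 4 = 14.
Check: 42^14 ≡ 78 (mod 83).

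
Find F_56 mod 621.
228

Matrix identity: Q^n = [[F_(n+1), F_n], [F_n, F_(n-1)]] with Q = [[1,1],[1,0]].
n = 56 = 111000₂. Square-and-multiply, entries mod 621:
Q^1 = [[1,1],[1,0]]
Q^3 = (Q^1)²·Q = [[3,2],[2,1]]
Q^7 = (Q^3)²·Q = [[21,13],[13,8]]
Q^14 = (Q^7)² = [[610,377],[377,233]]
Q^28 = (Q^14)² = [[41,480],[480,182]]
Q^56 = (Q^28)² = [[448,228],[228,220]]
F_56 mod 621 = Q^56[0][1] = 228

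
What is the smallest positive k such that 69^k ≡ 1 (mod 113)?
8

113 is prime, so ord(69) divides φ(113) = 112.
Divisors of 112: 1, 2, 4, 7, 8, 14, 16, 28, 56, 112.
Repeated squaring: 69^1 ≡ 69, 69^2 ≡ 15, 69^4 ≡ 112, 69^8 ≡ 1, 69^16 ≡ 1, 69^32 ≡ 1, 69^64 ≡ 1 (mod 113).
Test 69^d mod 113 for each divisor d in increasing order:
69^1 ≡ 69
69^2 ≡ 15
69^4 ≡ 112
69^7 = 69^4·69^2·69^1 ≡ 95
69^8 ≡ 1  ← first divisor giving 1
The order is 8.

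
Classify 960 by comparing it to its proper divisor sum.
abundant

Proper divisors of 960: sum = 1 + 2 + 3 + 4 + 5 + 6 + 8 + 10 + ... + 192 + 240 + 320 + 480 (27 divisors) = 2088
Since 2088 > 960, 960 is abundant.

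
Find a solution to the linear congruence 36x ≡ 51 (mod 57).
x ≡ 3 (mod 19)

gcd(36, 57) = 3, which divides 51, so solutions exist.
Divide through by 3: 12x ≡ 17 (mod 19).
Find 12^(-1) mod 19 by the extended Euclidean algorithm:
19 = 1 × 12 + 7  ⟹  7 = (1)·19 + (-1)·12
12 = 1 × 7 + 5  ⟹  5 = (-1)·19 + (2)·12
7 = 1 × 5 + 2  ⟹  2 = (2)·19 + (-3)·12
5 = 2 × 2 + 1  ⟹  1 = (-5)·19 + (8)·12
So (8)·12 ≡ 1 (mod 19), i.e. 12^(-1) ≡ 8 (mod 19).
x ≡ 8 × 17 = 136 ≡ 3 (mod 19).
Check: 36 × 3 = 108 ≡ 51 (mod 57).
x ≡ 3 (mod 19), giving 3 solutions mod 57.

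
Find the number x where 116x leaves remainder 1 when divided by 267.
122

gcd(116, 267) = 1, so the inverse exists.
Extended Euclidean algorithm on (267, 116):
267 = 2 × 116 + 35  ⟹  35 = (1)·267 + (-2)·116
116 = 3 × 35 + 11  ⟹  11 = (-3)·267 + (7)·116
35 = 3 × 11 + 2  ⟹  2 = (10)·267 + (-23)·116
11 = 5 × 2 + 1  ⟹  1 = (-53)·267 + (122)·116
So (122)·116 ≡ 1 (mod 267), i.e. 116^(-1) ≡ 122 (mod 267).
Check: 116 × 122 = 14152 ≡ 1 (mod 267)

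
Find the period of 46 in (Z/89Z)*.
88

89 is prime, so ord(46) divides φ(89) = 88.
Divisors of 88: 1, 2, 4, 8, 11, 22, 44, 88.
Repeated squaring: 46^1 ≡ 46, 46^2 ≡ 69, 46^4 ≡ 44, 46^8 ≡ 67, 46^16 ≡ 39, 46^32 ≡ 8, 46^64 ≡ 64 (mod 89).
Test 46^d mod 89 for each divisor d in increasing order:
46^1 ≡ 46
46^2 ≡ 69
46^4 ≡ 44
46^8 ≡ 67
46^11 = 46^8·46^2·46^1 ≡ 37
46^22 = 46^16·46^4·46^2 ≡ 34
46^44 = 46^32·46^8·46^4 ≡ 88
46^88 = 46^64·46^16·46^8 ≡ 1  ← first divisor giving 1
The order is 88.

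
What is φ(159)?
104

159 = 3 × 53
φ(n) = n × ∏(1 - 1/p) for each prime p dividing n
φ(159) = 159 × (1 - 1/3) × (1 - 1/53) = 104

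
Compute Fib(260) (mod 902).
451

Matrix identity: Q^n = [[F_(n+1), F_n], [F_n, F_(n-1)]] with Q = [[1,1],[1,0]].
n = 260 = 100000100₂. Square-and-multiply, entries mod 902:
Q^1 = [[1,1],[1,0]]
Q^2 = (Q^1)² = [[2,1],[1,1]]
Q^4 = (Q^2)² = [[5,3],[3,2]]
Q^8 = (Q^4)² = [[34,21],[21,13]]
Q^16 = (Q^8)² = [[695,85],[85,610]]
Q^32 = (Q^16)² = [[464,881],[881,485]]
Q^65 = (Q^32)²·Q = [[74,159],[159,817]]
Q^130 = (Q^65)² = [[89,55],[55,34]]
Q^260 = (Q^130)² = [[122,451],[451,573]]
F_260 mod 902 = Q^260[0][1] = 451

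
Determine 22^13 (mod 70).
22

Repeated squaring. Binary of 13 = 1101.
22^1 ≡ 22 (mod 70); 22^2 ≡ 64 (mod 70); 22^4 ≡ 36 (mod 70); 22^8 ≡ 36 (mod 70)
22^13 = 22^1 × 22^4 × 22^8 ≡ 22 (mod 70)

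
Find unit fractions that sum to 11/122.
1/12 + 1/147 + 1/35868

Greedy algorithm:
11/122: ceiling(122/11) = 12, use 1/12
5/732: ceiling(732/5) = 147, use 1/147
1/35868: ceiling(35868/1) = 35868, use 1/35868
Result: 11/122 = 1/12 + 1/147 + 1/35868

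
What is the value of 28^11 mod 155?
142

Repeated squaring. Binary of 11 = 1011.
28^1 ≡ 28 (mod 155); 28^2 ≡ 9 (mod 155); 28^4 ≡ 81 (mod 155); 28^8 ≡ 51 (mod 155)
28^11 = 28^1 × 28^2 × 28^8 ≡ 142 (mod 155)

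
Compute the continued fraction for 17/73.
[0; 4, 3, 2, 2]

Euclidean algorithm steps:
17 = 0 × 73 + 17
73 = 4 × 17 + 5
17 = 3 × 5 + 2
5 = 2 × 2 + 1
2 = 2 × 1 + 0
Continued fraction: [0; 4, 3, 2, 2]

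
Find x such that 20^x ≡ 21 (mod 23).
7

Baby-step giant-step with step n = ⌈√23⌉ = 5.
Baby steps 20^j mod 23 (j:value) for j=0..4: 0:1, 1:20, 2:9, 3:19, 4:12.
Giant-step multiplier: 20^(-5) ≡ 20^(22-5) = 20^17 ≡ 7 (mod 23).
Giant steps γ_i = 21·7^i mod 23: γ_0=21, γ_1=9 (in table at j=2).
x = i·n + j = 1·5 + 2 = 7.
Check: 20^7 ≡ 21 (mod 23).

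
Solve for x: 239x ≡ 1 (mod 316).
119

gcd(239, 316) = 1, so the inverse exists.
Extended Euclidean algorithm on (316, 239):
316 = 1 × 239 + 77  ⟹  77 = (1)·316 + (-1)·239
239 = 3 × 77 + 8  ⟹  8 = (-3)·316 + (4)·239
77 = 9 × 8 + 5  ⟹  5 = (28)·316 + (-37)·239
8 = 1 × 5 + 3  ⟹  3 = (-31)·316 + (41)·239
5 = 1 × 3 + 2  ⟹  2 = (59)·316 + (-78)·239
3 = 1 × 2 + 1  ⟹  1 = (-90)·316 + (119)·239
So (119)·239 ≡ 1 (mod 316), i.e. 239^(-1) ≡ 119 (mod 316).
Check: 239 × 119 = 28441 ≡ 1 (mod 316)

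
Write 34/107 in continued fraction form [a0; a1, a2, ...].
[0; 3, 6, 1, 4]

Euclidean algorithm steps:
34 = 0 × 107 + 34
107 = 3 × 34 + 5
34 = 6 × 5 + 4
5 = 1 × 4 + 1
4 = 4 × 1 + 0
Continued fraction: [0; 3, 6, 1, 4]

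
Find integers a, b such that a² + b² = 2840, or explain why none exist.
Not possible

Factorization: 2840 = 2^3 × 5 × 71
By Fermat: n is sum of two squares iff every prime p ≡ 3 (mod 4) appears to even power.
Prime(s) ≡ 3 (mod 4) with odd exponent: [(71, 1)]
Therefore 2840 cannot be expressed as a² + b².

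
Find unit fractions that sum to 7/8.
1/2 + 1/3 + 1/24

Greedy algorithm:
7/8: ceiling(8/7) = 2, use 1/2
3/8: ceiling(8/3) = 3, use 1/3
1/24: ceiling(24/1) = 24, use 1/24
Result: 7/8 = 1/2 + 1/3 + 1/24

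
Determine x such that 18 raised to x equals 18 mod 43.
1

Baby-step giant-step with step n = ⌈√43⌉ = 7.
Baby steps 18^j mod 43 (j:value) for j=0..6: 0:1, 1:18, 2:23, 3:27, 4:13, 5:19, 6:41.
h = 18 is already in the table at j=1, so x = 1.
Check: 18^1 ≡ 18 (mod 43).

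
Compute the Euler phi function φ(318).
104

318 = 2 × 3 × 53
φ(n) = n × ∏(1 - 1/p) for each prime p dividing n
φ(318) = 318 × (1 - 1/2) × (1 - 1/3) × (1 - 1/53) = 104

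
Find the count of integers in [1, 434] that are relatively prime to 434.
180

434 = 2 × 7 × 31
φ(n) = n × ∏(1 - 1/p) for each prime p dividing n
φ(434) = 434 × (1 - 1/2) × (1 - 1/7) × (1 - 1/31) = 180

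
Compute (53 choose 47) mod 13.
0

Using Lucas' theorem:
Write n=53 and k=47 in base 13:
n in base 13: [4, 1]
k in base 13: [3, 8]
C(53,47) mod 13 = ∏ C(n_i, k_i) mod 13
Digit binomials (mod 13): C(4,3) = 4; C(1,8) = 0 (k_i > n_i)
Product: 4 × 0 = 0 ≡ 0 (mod 13)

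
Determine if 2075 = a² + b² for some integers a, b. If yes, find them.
Not possible

Factorization: 2075 = 5^2 × 83
By Fermat: n is sum of two squares iff every prime p ≡ 3 (mod 4) appears to even power.
Prime(s) ≡ 3 (mod 4) with odd exponent: [(83, 1)]
Therefore 2075 cannot be expressed as a² + b².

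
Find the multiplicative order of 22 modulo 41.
40

41 is prime, so ord(22) divides φ(41) = 40.
Divisors of 40: 1, 2, 4, 5, 8, 10, 20, 40.
Repeated squaring: 22^1 ≡ 22, 22^2 ≡ 33, 22^4 ≡ 23, 22^8 ≡ 37, 22^16 ≡ 16, 22^32 ≡ 10 (mod 41).
Test 22^d mod 41 for each divisor d in increasing order:
22^1 ≡ 22
22^2 ≡ 33
22^4 ≡ 23
22^5 = 22^4·22^1 ≡ 14
22^8 ≡ 37
22^10 = 22^8·22^2 ≡ 32
22^20 = 22^16·22^4 ≡ 40
22^40 = 22^32·22^8 ≡ 1  ← first divisor giving 1
The order is 40.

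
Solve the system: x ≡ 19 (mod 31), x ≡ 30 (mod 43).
546

Using Chinese Remainder Theorem:
M = 31 × 43 = 1333
M1 = 43, M2 = 31
y1 = 43^(-1) mod 31 = 13
y2 = 31^(-1) mod 43 = 25
x = (19×43×13 + 30×31×25) mod 1333 = 546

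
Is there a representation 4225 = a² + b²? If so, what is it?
0² + 65² (a=0, b=65)

Factorization: 4225 = 5^2 × 13^2
By Fermat: n is sum of two squares iff every prime p ≡ 3 (mod 4) appears to even power.
All primes ≡ 3 (mod 4) appear to even power.
Search a = 0, 1, 2, … for 4225 - a² a perfect square: first hit at a = 0: 4225 - 0 = 4225 = 65².
4225 = 0² + 65² = 0 + 4225 ✓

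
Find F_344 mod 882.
21

Matrix identity: Q^n = [[F_(n+1), F_n], [F_n, F_(n-1)]] with Q = [[1,1],[1,0]].
n = 344 = 101011000₂. Square-and-multiply, entries mod 882:
Q^1 = [[1,1],[1,0]]
Q^2 = (Q^1)² = [[2,1],[1,1]]
Q^5 = (Q^2)²·Q = [[8,5],[5,3]]
Q^10 = (Q^5)² = [[89,55],[55,34]]
Q^21 = (Q^10)²·Q = [[71,362],[362,591]]
Q^43 = (Q^21)²·Q = [[879,257],[257,622]]
Q^86 = (Q^43)² = [[790,323],[323,467]]
Q^172 = (Q^86)² = [[779,291],[291,488]]
Q^344 = (Q^172)² = [[34,21],[21,13]]
F_344 mod 882 = Q^344[0][1] = 21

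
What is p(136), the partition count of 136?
10015581680

p(n) counts ways to write n as a sum of positive integers (order ignored).
Euler's pentagonal recurrence: p(k) = p(k-1) + p(k-2) - p(k-5) - p(k-7) + p(k-12) + p(k-15) - ... (offsets j(3j∓1)/2, signs ++--, p(0)=1, p(<0)=0).
DP table for k = 0..135: p(0)=1, p(1)=1, p(2)=2, p(3)=3, p(4)=5, p(5)=7, p(6)=11, p(7)=15, p(8)=22, p(9)=30, p(10)=42, p(11)=56, p(12)=77, p(13)=101, p(14)=135, p(15)=176, p(16)=231, p(17)=297, p(18)=385, p(19)=490, p(20)=627, p(21)=792, p(22)=1002, p(23)=1255, p(24)=1575, p(25)=1958, p(26)=2436, p(27)=3010, p(28)=3718, p(29)=4565, p(30)=5604, p(31)=6842, p(32)=8349, p(33)=10143, p(34)=12310, p(35)=14883, p(36)=17977, p(37)=21637, p(38)=26015, p(39)=31185, p(40)=37338, p(41)=44583, p(42)=53174, p(43)=63261, p(44)=75175, p(45)=89134, p(46)=105558, p(47)=124754, p(48)=147273, p(49)=173525, p(50)=204226, p(51)=239943, p(52)=281589, p(53)=329931, p(54)=386155, p(55)=451276, p(56)=526823, p(57)=614154, p(58)=715220, p(59)=831820, p(60)=966467, p(61)=1121505, p(62)=1300156, p(63)=1505499, p(64)=1741630, p(65)=2012558, p(66)=2323520, p(67)=2679689, p(68)=3087735, p(69)=3554345, p(70)=4087968, p(71)=4697205, p(72)=5392783, p(73)=6185689, p(74)=7089500, p(75)=8118264, p(76)=9289091, p(77)=10619863, p(78)=12132164, p(79)=13848650, p(80)=15796476, p(81)=18004327, p(82)=20506255, p(83)=23338469, p(84)=26543660, p(85)=30167357, p(86)=34262962, p(87)=38887673, p(88)=44108109, p(89)=49995925, p(90)=56634173, p(91)=64112359, p(92)=72533807, p(93)=82010177, p(94)=92669720, p(95)=104651419, p(96)=118114304, p(97)=133230930, p(98)=150198136, p(99)=169229875, p(100)=190569292, p(101)=214481126, p(102)=241265379, p(103)=271248950, p(104)=304801365, p(105)=342325709, p(106)=384276336, p(107)=431149389, p(108)=483502844, p(109)=541946240, p(110)=607163746, p(111)=679903203, p(112)=761002156, p(113)=851376628, p(114)=952050665, p(115)=1064144451, p(116)=1188908248, p(117)=1327710076, p(118)=1482074143, p(119)=1653668665, p(120)=1844349560, p(121)=2056148051, p(122)=2291320912, p(123)=2552338241, p(124)=2841940500, p(125)=3163127352, p(126)=3519222692, p(127)=3913864295, p(128)=4351078600, p(129)=4835271870, p(130)=5371315400, p(131)=5964539504, p(132)=6620830889, p(133)=7346629512, p(134)=8149040695, p(135)=9035836076.
Final step: p(136) = p(135) + p(134) - p(131) - p(129) + p(124) + p(121) - p(114) - p(110) + p(101) + p(96) - p(85) - p(79) + p(66) + p(59) - p(44) - p(36) + p(19) + p(10)
= 9035836076 + 8149040695 - 5964539504 - 4835271870 + 2841940500 + 2056148051 - 952050665 - 607163746 + 214481126 + 118114304 - 30167357 - 13848650 + 2323520 + 831820 - 75175 - 17977 + 490 + 42
= 10015581680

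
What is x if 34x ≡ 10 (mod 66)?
x ≡ 10 (mod 33)

gcd(34, 66) = 2, which divides 10, so solutions exist.
Divide through by 2: 17x ≡ 5 (mod 33).
Find 17^(-1) mod 33 by the extended Euclidean algorithm:
33 = 1 × 17 + 16  ⟹  16 = (1)·33 + (-1)·17
17 = 1 × 16 + 1  ⟹  1 = (-1)·33 + (2)·17
So (2)·17 ≡ 1 (mod 33), i.e. 17^(-1) ≡ 2 (mod 33).
x ≡ 2 × 5 = 10 ≡ 10 (mod 33).
Check: 34 × 10 = 340 ≡ 10 (mod 66).
x ≡ 10 (mod 33), giving 2 solutions mod 66.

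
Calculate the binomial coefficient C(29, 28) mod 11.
7

Using Lucas' theorem:
Write n=29 and k=28 in base 11:
n in base 11: [2, 7]
k in base 11: [2, 6]
C(29,28) mod 11 = ∏ C(n_i, k_i) mod 11
Digit binomials (mod 11): C(2,2) = 1; C(7,6) = 7
Product: 1 × 7 = 7 ≡ 7 (mod 11)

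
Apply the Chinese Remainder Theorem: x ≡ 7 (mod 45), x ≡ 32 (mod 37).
772

Using Chinese Remainder Theorem:
M = 45 × 37 = 1665
M1 = 37, M2 = 45
y1 = 37^(-1) mod 45 = 28
y2 = 45^(-1) mod 37 = 14
x = (7×37×28 + 32×45×14) mod 1665 = 772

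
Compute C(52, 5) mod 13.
0

Using Lucas' theorem:
Write n=52 and k=5 in base 13:
n in base 13: [4, 0]
k in base 13: [0, 5]
C(52,5) mod 13 = ∏ C(n_i, k_i) mod 13
Digit binomials (mod 13): C(4,0) = 1; C(0,5) = 0 (k_i > n_i)
Product: 1 × 0 = 0 ≡ 0 (mod 13)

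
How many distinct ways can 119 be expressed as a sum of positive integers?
1653668665

p(n) counts ways to write n as a sum of positive integers (order ignored).
Euler's pentagonal recurrence: p(k) = p(k-1) + p(k-2) - p(k-5) - p(k-7) + p(k-12) + p(k-15) - ... (offsets j(3j∓1)/2, signs ++--, p(0)=1, p(<0)=0).
DP table for k = 0..118: p(0)=1, p(1)=1, p(2)=2, p(3)=3, p(4)=5, p(5)=7, p(6)=11, p(7)=15, p(8)=22, p(9)=30, p(10)=42, p(11)=56, p(12)=77, p(13)=101, p(14)=135, p(15)=176, p(16)=231, p(17)=297, p(18)=385, p(19)=490, p(20)=627, p(21)=792, p(22)=1002, p(23)=1255, p(24)=1575, p(25)=1958, p(26)=2436, p(27)=3010, p(28)=3718, p(29)=4565, p(30)=5604, p(31)=6842, p(32)=8349, p(33)=10143, p(34)=12310, p(35)=14883, p(36)=17977, p(37)=21637, p(38)=26015, p(39)=31185, p(40)=37338, p(41)=44583, p(42)=53174, p(43)=63261, p(44)=75175, p(45)=89134, p(46)=105558, p(47)=124754, p(48)=147273, p(49)=173525, p(50)=204226, p(51)=239943, p(52)=281589, p(53)=329931, p(54)=386155, p(55)=451276, p(56)=526823, p(57)=614154, p(58)=715220, p(59)=831820, p(60)=966467, p(61)=1121505, p(62)=1300156, p(63)=1505499, p(64)=1741630, p(65)=2012558, p(66)=2323520, p(67)=2679689, p(68)=3087735, p(69)=3554345, p(70)=4087968, p(71)=4697205, p(72)=5392783, p(73)=6185689, p(74)=7089500, p(75)=8118264, p(76)=9289091, p(77)=10619863, p(78)=12132164, p(79)=13848650, p(80)=15796476, p(81)=18004327, p(82)=20506255, p(83)=23338469, p(84)=26543660, p(85)=30167357, p(86)=34262962, p(87)=38887673, p(88)=44108109, p(89)=49995925, p(90)=56634173, p(91)=64112359, p(92)=72533807, p(93)=82010177, p(94)=92669720, p(95)=104651419, p(96)=118114304, p(97)=133230930, p(98)=150198136, p(99)=169229875, p(100)=190569292, p(101)=214481126, p(102)=241265379, p(103)=271248950, p(104)=304801365, p(105)=342325709, p(106)=384276336, p(107)=431149389, p(108)=483502844, p(109)=541946240, p(110)=607163746, p(111)=679903203, p(112)=761002156, p(113)=851376628, p(114)=952050665, p(115)=1064144451, p(116)=1188908248, p(117)=1327710076, p(118)=1482074143.
Final step: p(119) = p(118) + p(117) - p(114) - p(112) + p(107) + p(104) - p(97) - p(93) + p(84) + p(79) - p(68) - p(62) + p(49) + p(42) - p(27) - p(19) + p(2)
= 1482074143 + 1327710076 - 952050665 - 761002156 + 431149389 + 304801365 - 133230930 - 82010177 + 26543660 + 13848650 - 3087735 - 1300156 + 173525 + 53174 - 3010 - 490 + 2
= 1653668665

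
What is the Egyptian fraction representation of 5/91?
1/19 + 1/433 + 1/249553 + 1/93414800161 + 1/17452649778145716451681

Greedy algorithm:
5/91: ceiling(91/5) = 19, use 1/19
4/1729: ceiling(1729/4) = 433, use 1/433
3/748657: ceiling(748657/3) = 249553, use 1/249553
2/186829600321: ceiling(186829600321/2) = 93414800161, use 1/93414800161
1/17452649778145716451681: ceiling(17452649778145716451681/1) = 17452649778145716451681, use 1/17452649778145716451681
Result: 5/91 = 1/19 + 1/433 + 1/249553 + 1/93414800161 + 1/17452649778145716451681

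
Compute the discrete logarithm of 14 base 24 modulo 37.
21

Baby-step giant-step with step n = ⌈√37⌉ = 7.
Baby steps 24^j mod 37 (j:value) for j=0..6: 0:1, 1:24, 2:21, 3:23, 4:34, 5:2, 6:11.
Giant-step multiplier: 24^(-7) ≡ 24^(36-7) = 24^29 ≡ 15 (mod 37).
Giant steps γ_i = 14·15^i mod 37: γ_0=14, γ_1=25, γ_2=5, γ_3=1 (in table at j=0).
x = i·n + j = 3·7 + 0 = 21.
Check: 24^21 ≡ 14 (mod 37).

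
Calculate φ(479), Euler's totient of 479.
478

479 = 479
φ(n) = n × ∏(1 - 1/p) for each prime p dividing n
φ(479) = 479 × (1 - 1/479) = 478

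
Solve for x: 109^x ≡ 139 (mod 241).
9

Baby-step giant-step with step n = ⌈√241⌉ = 16.
Baby steps 109^j mod 241 (j:value) for j=0..15: 0:1, 1:109, 2:72, 3:136, 4:123, 5:152, 6:180, 7:99, 8:187, 9:139, 10:209, 11:127, 12:106, 13:227, 14:161, 15:197.
h = 139 is already in the table at j=9, so x = 9.
Check: 109^9 ≡ 139 (mod 241).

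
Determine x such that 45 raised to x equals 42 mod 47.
32

Baby-step giant-step with step n = ⌈√47⌉ = 7.
Baby steps 45^j mod 47 (j:value) for j=0..6: 0:1, 1:45, 2:4, 3:39, 4:16, 5:15, 6:17.
Giant-step multiplier: 45^(-7) ≡ 45^(46-7) = 45^39 ≡ 29 (mod 47).
Giant steps γ_i = 42·29^i mod 47: γ_0=42, γ_1=43, γ_2=25, γ_3=20, γ_4=16 (in table at j=4).
x = i·n + j = 4·7 + 4 = 32.
Check: 45^32 ≡ 42 (mod 47).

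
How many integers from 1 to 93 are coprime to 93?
60

93 = 3 × 31
φ(n) = n × ∏(1 - 1/p) for each prime p dividing n
φ(93) = 93 × (1 - 1/3) × (1 - 1/31) = 60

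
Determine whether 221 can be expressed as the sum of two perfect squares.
5² + 14² (a=5, b=14)

Factorization: 221 = 13 × 17
By Fermat: n is sum of two squares iff every prime p ≡ 3 (mod 4) appears to even power.
All primes ≡ 3 (mod 4) appear to even power.
Search a = 0, 1, 2, … for 221 - a² a perfect square: first hit at a = 5: 221 - 25 = 196 = 14².
221 = 5² + 14² = 25 + 196 ✓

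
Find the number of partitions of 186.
1171432692373

p(n) counts ways to write n as a sum of positive integers (order ignored).
Euler's pentagonal recurrence: p(k) = p(k-1) + p(k-2) - p(k-5) - p(k-7) + p(k-12) + p(k-15) - ... (offsets j(3j∓1)/2, signs ++--, p(0)=1, p(<0)=0).
DP table for k = 0..185: p(0)=1, p(1)=1, p(2)=2, p(3)=3, p(4)=5, p(5)=7, p(6)=11, p(7)=15, p(8)=22, p(9)=30, p(10)=42, p(11)=56, p(12)=77, p(13)=101, p(14)=135, p(15)=176, p(16)=231, p(17)=297, p(18)=385, p(19)=490, p(20)=627, p(21)=792, p(22)=1002, p(23)=1255, p(24)=1575, p(25)=1958, p(26)=2436, p(27)=3010, p(28)=3718, p(29)=4565, p(30)=5604, p(31)=6842, p(32)=8349, p(33)=10143, p(34)=12310, p(35)=14883, p(36)=17977, p(37)=21637, p(38)=26015, p(39)=31185, p(40)=37338, p(41)=44583, p(42)=53174, p(43)=63261, p(44)=75175, p(45)=89134, p(46)=105558, p(47)=124754, p(48)=147273, p(49)=173525, p(50)=204226, p(51)=239943, p(52)=281589, p(53)=329931, p(54)=386155, p(55)=451276, p(56)=526823, p(57)=614154, p(58)=715220, p(59)=831820, p(60)=966467, p(61)=1121505, p(62)=1300156, p(63)=1505499, p(64)=1741630, p(65)=2012558, p(66)=2323520, p(67)=2679689, p(68)=3087735, p(69)=3554345, p(70)=4087968, p(71)=4697205, p(72)=5392783, p(73)=6185689, p(74)=7089500, p(75)=8118264, p(76)=9289091, p(77)=10619863, p(78)=12132164, p(79)=13848650, p(80)=15796476, p(81)=18004327, p(82)=20506255, p(83)=23338469, p(84)=26543660, p(85)=30167357, p(86)=34262962, p(87)=38887673, p(88)=44108109, p(89)=49995925, p(90)=56634173, p(91)=64112359, p(92)=72533807, p(93)=82010177, p(94)=92669720, p(95)=104651419, p(96)=118114304, p(97)=133230930, p(98)=150198136, p(99)=169229875, p(100)=190569292, p(101)=214481126, p(102)=241265379, p(103)=271248950, p(104)=304801365, p(105)=342325709, p(106)=384276336, p(107)=431149389, p(108)=483502844, p(109)=541946240, p(110)=607163746, p(111)=679903203, p(112)=761002156, p(113)=851376628, p(114)=952050665, p(115)=1064144451, p(116)=1188908248, p(117)=1327710076, p(118)=1482074143, p(119)=1653668665, p(120)=1844349560, p(121)=2056148051, p(122)=2291320912, p(123)=2552338241, p(124)=2841940500, p(125)=3163127352, p(126)=3519222692, p(127)=3913864295, p(128)=4351078600, p(129)=4835271870, p(130)=5371315400, p(131)=5964539504, p(132)=6620830889, p(133)=7346629512, p(134)=8149040695, p(135)=9035836076, p(136)=10015581680, p(137)=11097645016, p(138)=12292341831, p(139)=13610949895, p(140)=15065878135, p(141)=16670689208, p(142)=18440293320, p(143)=20390982757, p(144)=22540654445, p(145)=24908858009, p(146)=27517052599, p(147)=30388671978, p(148)=33549419497, p(149)=37027355200, p(150)=40853235313, p(151)=45060624582, p(152)=49686288421, p(153)=54770336324, p(154)=60356673280, p(155)=66493182097, p(156)=73232243759, p(157)=80630964769, p(158)=88751778802, p(159)=97662728555, p(160)=107438159466, p(161)=118159068427, p(162)=129913904637, p(163)=142798995930, p(164)=156919475295, p(165)=172389800255, p(166)=189334822579, p(167)=207890420102, p(168)=228204732751, p(169)=250438925115, p(170)=274768617130, p(171)=301384802048, p(172)=330495499613, p(173)=362326859895, p(174)=397125074750, p(175)=435157697830, p(176)=476715857290, p(177)=522115831195, p(178)=571701605655, p(179)=625846753120, p(180)=684957390936, p(181)=749474411781, p(182)=819876908323, p(183)=896684817527, p(184)=980462880430, p(185)=1071823774337.
Final step: p(186) = p(185) + p(184) - p(181) - p(179) + p(174) + p(171) - p(164) - p(160) + p(151) + p(146) - p(135) - p(129) + p(116) + p(109) - p(94) - p(86) + p(69) + p(60) - p(41) - p(31) + p(10)
= 1071823774337 + 980462880430 - 749474411781 - 625846753120 + 397125074750 + 301384802048 - 156919475295 - 107438159466 + 45060624582 + 27517052599 - 9035836076 - 4835271870 + 1188908248 + 541946240 - 92669720 - 34262962 + 3554345 + 966467 - 44583 - 6842 + 42
= 1171432692373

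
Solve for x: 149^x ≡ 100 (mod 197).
144

Baby-step giant-step with step n = ⌈√197⌉ = 15.
Baby steps 149^j mod 197 (j:value) for j=0..14: 0:1, 1:149, 2:137, 3:122, 4:54, 5:166, 6:109, 7:87, 8:158, 9:99, 10:173, 11:167, 12:61, 13:27, 14:83.
Giant-step multiplier: 149^(-15) ≡ 149^(196-15) = 149^181 ≡ 94 (mod 197).
Giant steps γ_i = 100·94^i mod 197: γ_0=100, γ_1=141, γ_2=55, γ_3=48, γ_4=178, γ_5=184, γ_6=157, γ_7=180, γ_8=175, γ_9=99 (in table at j=9).
x = i·n + j = 9·15 + 9 = 144.
Check: 149^144 ≡ 100 (mod 197).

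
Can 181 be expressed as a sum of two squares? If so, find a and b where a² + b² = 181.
9² + 10² (a=9, b=10)

Factorization: 181 = 181
By Fermat: n is sum of two squares iff every prime p ≡ 3 (mod 4) appears to even power.
All primes ≡ 3 (mod 4) appear to even power.
Search a = 0, 1, 2, … for 181 - a² a perfect square: first hit at a = 9: 181 - 81 = 100 = 10².
181 = 9² + 10² = 81 + 100 ✓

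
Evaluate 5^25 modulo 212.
21

Repeated squaring. Binary of 25 = 11001.
5^1 ≡ 5 (mod 212); 5^2 ≡ 25 (mod 212); 5^4 ≡ 201 (mod 212); 5^8 ≡ 121 (mod 212); 5^16 ≡ 13 (mod 212)
5^25 = 5^1 × 5^8 × 5^16 ≡ 21 (mod 212)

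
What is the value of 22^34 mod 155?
144

Repeated squaring. Binary of 34 = 100010.
22^1 ≡ 22 (mod 155); 22^2 ≡ 19 (mod 155); 22^4 ≡ 51 (mod 155); 22^8 ≡ 121 (mod 155); 22^16 ≡ 71 (mod 155); 22^32 ≡ 81 (mod 155)
22^34 = 22^2 × 22^32 ≡ 144 (mod 155)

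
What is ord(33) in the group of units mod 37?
9

37 is prime, so ord(33) divides φ(37) = 36.
Divisors of 36: 1, 2, 3, 4, 6, 9, 12, 18, 36.
Repeated squaring: 33^1 ≡ 33, 33^2 ≡ 16, 33^4 ≡ 34, 33^8 ≡ 9, 33^16 ≡ 7, 33^32 ≡ 12 (mod 37).
Test 33^d mod 37 for each divisor d in increasing order:
33^1 ≡ 33
33^2 ≡ 16
33^3 = 33^2·33^1 ≡ 10
33^4 ≡ 34
33^6 = 33^4·33^2 ≡ 26
33^9 = 33^8·33^1 ≡ 1  ← first divisor giving 1
The order is 9.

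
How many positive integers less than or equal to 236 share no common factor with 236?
116

236 = 2^2 × 59
φ(n) = n × ∏(1 - 1/p) for each prime p dividing n
φ(236) = 236 × (1 - 1/2) × (1 - 1/59) = 116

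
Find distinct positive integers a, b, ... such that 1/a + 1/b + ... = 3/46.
1/16 + 1/368

Greedy algorithm:
3/46: ceiling(46/3) = 16, use 1/16
1/368: ceiling(368/1) = 368, use 1/368
Result: 3/46 = 1/16 + 1/368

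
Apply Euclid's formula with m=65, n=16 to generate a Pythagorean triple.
(3969, 2080, 4481)

Euclid's formula: a = m² - n², b = 2mn, c = m² + n²
m = 65, n = 16
a = 65² - 16² = 4225 - 256 = 3969
b = 2 × 65 × 16 = 2080
c = 65² + 16² = 4225 + 256 = 4481
Verification: 3969² + 2080² = 15752961 + 4326400 = 20079361 = 4481² ✓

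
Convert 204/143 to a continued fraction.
[1; 2, 2, 1, 9, 2]

Euclidean algorithm steps:
204 = 1 × 143 + 61
143 = 2 × 61 + 21
61 = 2 × 21 + 19
21 = 1 × 19 + 2
19 = 9 × 2 + 1
2 = 2 × 1 + 0
Continued fraction: [1; 2, 2, 1, 9, 2]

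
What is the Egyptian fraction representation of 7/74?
1/11 + 1/272 + 1/110704

Greedy algorithm:
7/74: ceiling(74/7) = 11, use 1/11
3/814: ceiling(814/3) = 272, use 1/272
1/110704: ceiling(110704/1) = 110704, use 1/110704
Result: 7/74 = 1/11 + 1/272 + 1/110704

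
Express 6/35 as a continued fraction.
[0; 5, 1, 5]

Euclidean algorithm steps:
6 = 0 × 35 + 6
35 = 5 × 6 + 5
6 = 1 × 5 + 1
5 = 5 × 1 + 0
Continued fraction: [0; 5, 1, 5]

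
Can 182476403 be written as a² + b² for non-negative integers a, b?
Not possible

Factorization: 182476403 = 53 × 151^3
By Fermat: n is sum of two squares iff every prime p ≡ 3 (mod 4) appears to even power.
Prime(s) ≡ 3 (mod 4) with odd exponent: [(151, 3)]
Therefore 182476403 cannot be expressed as a² + b².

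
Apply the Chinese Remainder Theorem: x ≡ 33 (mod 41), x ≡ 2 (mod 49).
443

Using Chinese Remainder Theorem:
M = 41 × 49 = 2009
M1 = 49, M2 = 41
y1 = 49^(-1) mod 41 = 36
y2 = 41^(-1) mod 49 = 6
x = (33×49×36 + 2×41×6) mod 2009 = 443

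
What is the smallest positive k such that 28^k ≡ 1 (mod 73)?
72

73 is prime, so ord(28) divides φ(73) = 72.
Divisors of 72: 1, 2, 3, 4, 6, 8, 9, 12, 18, 24, 36, 72.
Repeated squaring: 28^1 ≡ 28, 28^2 ≡ 54, 28^4 ≡ 69, 28^8 ≡ 16, 28^16 ≡ 37, 28^32 ≡ 55, 28^64 ≡ 32 (mod 73).
Test 28^d mod 73 for each divisor d in increasing order:
28^1 ≡ 28
28^2 ≡ 54
28^3 = 28^2·28^1 ≡ 52
28^4 ≡ 69
28^6 = 28^4·28^2 ≡ 3
28^8 ≡ 16
28^9 = 28^8·28^1 ≡ 10
28^12 = 28^8·28^4 ≡ 9
28^18 = 28^16·28^2 ≡ 27
28^24 = 28^16·28^8 ≡ 8
28^36 = 28^32·28^4 ≡ 72
28^72 = 28^64·28^8 ≡ 1  ← first divisor giving 1
The order is 72.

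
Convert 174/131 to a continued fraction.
[1; 3, 21, 2]

Euclidean algorithm steps:
174 = 1 × 131 + 43
131 = 3 × 43 + 2
43 = 21 × 2 + 1
2 = 2 × 1 + 0
Continued fraction: [1; 3, 21, 2]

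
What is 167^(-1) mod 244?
19

gcd(167, 244) = 1, so the inverse exists.
Extended Euclidean algorithm on (244, 167):
244 = 1 × 167 + 77  ⟹  77 = (1)·244 + (-1)·167
167 = 2 × 77 + 13  ⟹  13 = (-2)·244 + (3)·167
77 = 5 × 13 + 12  ⟹  12 = (11)·244 + (-16)·167
13 = 1 × 12 + 1  ⟹  1 = (-13)·244 + (19)·167
So (19)·167 ≡ 1 (mod 244), i.e. 167^(-1) ≡ 19 (mod 244).
Check: 167 × 19 = 3173 ≡ 1 (mod 244)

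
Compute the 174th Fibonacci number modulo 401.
110

Matrix identity: Q^n = [[F_(n+1), F_n], [F_n, F_(n-1)]] with Q = [[1,1],[1,0]].
n = 174 = 10101110₂. Square-and-multiply, entries mod 401:
Q^1 = [[1,1],[1,0]]
Q^2 = (Q^1)² = [[2,1],[1,1]]
Q^5 = (Q^2)²·Q = [[8,5],[5,3]]
Q^10 = (Q^5)² = [[89,55],[55,34]]
Q^21 = (Q^10)²·Q = [[67,119],[119,349]]
Q^43 = (Q^21)²·Q = [[385,204],[204,181]]
Q^87 = (Q^43)²·Q = [[144,168],[168,377]]
Q^174 = (Q^87)² = [[38,110],[110,329]]
F_174 mod 401 = Q^174[0][1] = 110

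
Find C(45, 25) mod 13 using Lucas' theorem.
0

Using Lucas' theorem:
Write n=45 and k=25 in base 13:
n in base 13: [3, 6]
k in base 13: [1, 12]
C(45,25) mod 13 = ∏ C(n_i, k_i) mod 13
Digit binomials (mod 13): C(3,1) = 3; C(6,12) = 0 (k_i > n_i)
Product: 3 × 0 = 0 ≡ 0 (mod 13)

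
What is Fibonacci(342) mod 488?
344

Matrix identity: Q^n = [[F_(n+1), F_n], [F_n, F_(n-1)]] with Q = [[1,1],[1,0]].
n = 342 = 101010110₂. Square-and-multiply, entries mod 488:
Q^1 = [[1,1],[1,0]]
Q^2 = (Q^1)² = [[2,1],[1,1]]
Q^5 = (Q^2)²·Q = [[8,5],[5,3]]
Q^10 = (Q^5)² = [[89,55],[55,34]]
Q^21 = (Q^10)²·Q = [[143,210],[210,421]]
Q^42 = (Q^21)² = [[133,344],[344,277]]
Q^85 = (Q^42)²·Q = [[369,361],[361,8]]
Q^171 = (Q^85)²·Q = [[467,34],[34,433]]
Q^342 = (Q^171)² = [[133,344],[344,277]]
F_342 mod 488 = Q^342[0][1] = 344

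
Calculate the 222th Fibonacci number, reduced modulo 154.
34

Matrix identity: Q^n = [[F_(n+1), F_n], [F_n, F_(n-1)]] with Q = [[1,1],[1,0]].
n = 222 = 11011110₂. Square-and-multiply, entries mod 154:
Q^1 = [[1,1],[1,0]]
Q^3 = (Q^1)²·Q = [[3,2],[2,1]]
Q^6 = (Q^3)² = [[13,8],[8,5]]
Q^13 = (Q^6)²·Q = [[69,79],[79,144]]
Q^27 = (Q^13)²·Q = [[109,68],[68,41]]
Q^55 = (Q^27)²·Q = [[63,27],[27,36]]
Q^111 = (Q^55)²·Q = [[133,78],[78,55]]
Q^222 = (Q^111)² = [[57,34],[34,23]]
F_222 mod 154 = Q^222[0][1] = 34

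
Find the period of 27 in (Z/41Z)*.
8

41 is prime, so ord(27) divides φ(41) = 40.
Divisors of 40: 1, 2, 4, 5, 8, 10, 20, 40.
Repeated squaring: 27^1 ≡ 27, 27^2 ≡ 32, 27^4 ≡ 40, 27^8 ≡ 1, 27^16 ≡ 1, 27^32 ≡ 1 (mod 41).
Test 27^d mod 41 for each divisor d in increasing order:
27^1 ≡ 27
27^2 ≡ 32
27^4 ≡ 40
27^5 = 27^4·27^1 ≡ 14
27^8 ≡ 1  ← first divisor giving 1
The order is 8.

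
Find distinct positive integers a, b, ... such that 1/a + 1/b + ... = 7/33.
1/5 + 1/83 + 1/13695

Greedy algorithm:
7/33: ceiling(33/7) = 5, use 1/5
2/165: ceiling(165/2) = 83, use 1/83
1/13695: ceiling(13695/1) = 13695, use 1/13695
Result: 7/33 = 1/5 + 1/83 + 1/13695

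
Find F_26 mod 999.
514

Matrix identity: Q^n = [[F_(n+1), F_n], [F_n, F_(n-1)]] with Q = [[1,1],[1,0]].
n = 26 = 11010₂. Square-and-multiply, entries mod 999:
Q^1 = [[1,1],[1,0]]
Q^3 = (Q^1)²·Q = [[3,2],[2,1]]
Q^6 = (Q^3)² = [[13,8],[8,5]]
Q^13 = (Q^6)²·Q = [[377,233],[233,144]]
Q^26 = (Q^13)² = [[614,514],[514,100]]
F_26 mod 999 = Q^26[0][1] = 514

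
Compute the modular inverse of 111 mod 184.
63

gcd(111, 184) = 1, so the inverse exists.
Extended Euclidean algorithm on (184, 111):
184 = 1 × 111 + 73  ⟹  73 = (1)·184 + (-1)·111
111 = 1 × 73 + 38  ⟹  38 = (-1)·184 + (2)·111
73 = 1 × 38 + 35  ⟹  35 = (2)·184 + (-3)·111
38 = 1 × 35 + 3  ⟹  3 = (-3)·184 + (5)·111
35 = 11 × 3 + 2  ⟹  2 = (35)·184 + (-58)·111
3 = 1 × 2 + 1  ⟹  1 = (-38)·184 + (63)·111
So (63)·111 ≡ 1 (mod 184), i.e. 111^(-1) ≡ 63 (mod 184).
Check: 111 × 63 = 6993 ≡ 1 (mod 184)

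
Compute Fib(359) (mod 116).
5

Matrix identity: Q^n = [[F_(n+1), F_n], [F_n, F_(n-1)]] with Q = [[1,1],[1,0]].
n = 359 = 101100111₂. Square-and-multiply, entries mod 116:
Q^1 = [[1,1],[1,0]]
Q^2 = (Q^1)² = [[2,1],[1,1]]
Q^5 = (Q^2)²·Q = [[8,5],[5,3]]
Q^11 = (Q^5)²·Q = [[28,89],[89,55]]
Q^22 = (Q^11)² = [[5,79],[79,42]]
Q^44 = (Q^22)² = [[2,1],[1,1]]
Q^89 = (Q^44)²·Q = [[8,5],[5,3]]
Q^179 = (Q^89)²·Q = [[28,89],[89,55]]
Q^359 = (Q^179)²·Q = [[84,5],[5,79]]
F_359 mod 116 = Q^359[0][1] = 5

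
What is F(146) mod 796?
377

Matrix identity: Q^n = [[F_(n+1), F_n], [F_n, F_(n-1)]] with Q = [[1,1],[1,0]].
n = 146 = 10010010₂. Square-and-multiply, entries mod 796:
Q^1 = [[1,1],[1,0]]
Q^2 = (Q^1)² = [[2,1],[1,1]]
Q^4 = (Q^2)² = [[5,3],[3,2]]
Q^9 = (Q^4)²·Q = [[55,34],[34,21]]
Q^18 = (Q^9)² = [[201,196],[196,5]]
Q^36 = (Q^18)² = [[13,576],[576,233]]
Q^73 = (Q^36)²·Q = [[21,13],[13,8]]
Q^146 = (Q^73)² = [[610,377],[377,233]]
F_146 mod 796 = Q^146[0][1] = 377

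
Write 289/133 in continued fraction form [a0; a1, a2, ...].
[2; 5, 1, 3, 1, 1, 2]

Euclidean algorithm steps:
289 = 2 × 133 + 23
133 = 5 × 23 + 18
23 = 1 × 18 + 5
18 = 3 × 5 + 3
5 = 1 × 3 + 2
3 = 1 × 2 + 1
2 = 2 × 1 + 0
Continued fraction: [2; 5, 1, 3, 1, 1, 2]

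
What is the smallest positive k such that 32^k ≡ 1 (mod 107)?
106

107 is prime, so ord(32) divides φ(107) = 106.
Divisors of 106: 1, 2, 53, 106.
Repeated squaring: 32^1 ≡ 32, 32^2 ≡ 61, 32^4 ≡ 83, 32^8 ≡ 41, 32^16 ≡ 76, 32^32 ≡ 105, 32^64 ≡ 4 (mod 107).
Test 32^d mod 107 for each divisor d in increasing order:
32^1 ≡ 32
32^2 ≡ 61
32^53 = 32^32·32^16·32^4·32^1 ≡ 106
32^106 = 32^64·32^32·32^8·32^2 ≡ 1  ← first divisor giving 1
The order is 106.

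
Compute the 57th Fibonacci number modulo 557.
552

Matrix identity: Q^n = [[F_(n+1), F_n], [F_n, F_(n-1)]] with Q = [[1,1],[1,0]].
n = 57 = 111001₂. Square-and-multiply, entries mod 557:
Q^1 = [[1,1],[1,0]]
Q^3 = (Q^1)²·Q = [[3,2],[2,1]]
Q^7 = (Q^3)²·Q = [[21,13],[13,8]]
Q^14 = (Q^7)² = [[53,377],[377,233]]
Q^28 = (Q^14)² = [[118,321],[321,354]]
Q^57 = (Q^28)²·Q = [[3,552],[552,8]]
F_57 mod 557 = Q^57[0][1] = 552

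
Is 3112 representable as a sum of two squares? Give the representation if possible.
14² + 54² (a=14, b=54)

Factorization: 3112 = 2^3 × 389
By Fermat: n is sum of two squares iff every prime p ≡ 3 (mod 4) appears to even power.
All primes ≡ 3 (mod 4) appear to even power.
Search a = 0, 1, 2, … for 3112 - a² a perfect square: first hit at a = 14: 3112 - 196 = 2916 = 54².
3112 = 14² + 54² = 196 + 2916 ✓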